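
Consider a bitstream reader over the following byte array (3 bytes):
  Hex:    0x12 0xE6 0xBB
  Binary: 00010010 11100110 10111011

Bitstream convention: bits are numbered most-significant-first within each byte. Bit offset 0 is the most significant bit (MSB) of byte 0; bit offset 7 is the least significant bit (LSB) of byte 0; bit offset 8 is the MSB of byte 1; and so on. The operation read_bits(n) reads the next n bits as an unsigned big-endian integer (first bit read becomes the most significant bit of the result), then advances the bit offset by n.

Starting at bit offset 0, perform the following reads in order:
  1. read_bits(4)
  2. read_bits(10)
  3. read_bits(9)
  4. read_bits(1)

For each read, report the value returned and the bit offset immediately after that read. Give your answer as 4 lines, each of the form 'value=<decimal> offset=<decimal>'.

Read 1: bits[0:4] width=4 -> value=1 (bin 0001); offset now 4 = byte 0 bit 4; 20 bits remain
Read 2: bits[4:14] width=10 -> value=185 (bin 0010111001); offset now 14 = byte 1 bit 6; 10 bits remain
Read 3: bits[14:23] width=9 -> value=349 (bin 101011101); offset now 23 = byte 2 bit 7; 1 bits remain
Read 4: bits[23:24] width=1 -> value=1 (bin 1); offset now 24 = byte 3 bit 0; 0 bits remain

Answer: value=1 offset=4
value=185 offset=14
value=349 offset=23
value=1 offset=24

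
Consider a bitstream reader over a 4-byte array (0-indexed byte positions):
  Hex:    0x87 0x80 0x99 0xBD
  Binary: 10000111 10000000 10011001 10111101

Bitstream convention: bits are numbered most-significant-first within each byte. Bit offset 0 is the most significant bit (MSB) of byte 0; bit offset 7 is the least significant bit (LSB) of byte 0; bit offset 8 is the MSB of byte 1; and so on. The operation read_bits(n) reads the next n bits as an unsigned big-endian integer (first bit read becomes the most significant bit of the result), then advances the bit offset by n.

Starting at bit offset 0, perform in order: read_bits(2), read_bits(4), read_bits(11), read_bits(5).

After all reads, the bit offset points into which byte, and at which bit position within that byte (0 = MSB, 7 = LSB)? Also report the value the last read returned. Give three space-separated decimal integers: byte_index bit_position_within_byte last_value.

Read 1: bits[0:2] width=2 -> value=2 (bin 10); offset now 2 = byte 0 bit 2; 30 bits remain
Read 2: bits[2:6] width=4 -> value=1 (bin 0001); offset now 6 = byte 0 bit 6; 26 bits remain
Read 3: bits[6:17] width=11 -> value=1793 (bin 11100000001); offset now 17 = byte 2 bit 1; 15 bits remain
Read 4: bits[17:22] width=5 -> value=6 (bin 00110); offset now 22 = byte 2 bit 6; 10 bits remain

Answer: 2 6 6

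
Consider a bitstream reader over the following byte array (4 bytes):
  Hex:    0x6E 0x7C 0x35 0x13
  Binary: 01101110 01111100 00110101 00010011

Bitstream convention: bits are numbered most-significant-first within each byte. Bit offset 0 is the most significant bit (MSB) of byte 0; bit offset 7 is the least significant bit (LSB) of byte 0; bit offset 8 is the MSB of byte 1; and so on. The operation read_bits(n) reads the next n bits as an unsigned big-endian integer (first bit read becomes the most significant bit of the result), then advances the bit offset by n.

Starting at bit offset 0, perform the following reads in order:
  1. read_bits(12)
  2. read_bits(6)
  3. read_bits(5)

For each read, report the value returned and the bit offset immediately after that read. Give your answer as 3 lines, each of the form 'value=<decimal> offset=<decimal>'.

Read 1: bits[0:12] width=12 -> value=1767 (bin 011011100111); offset now 12 = byte 1 bit 4; 20 bits remain
Read 2: bits[12:18] width=6 -> value=48 (bin 110000); offset now 18 = byte 2 bit 2; 14 bits remain
Read 3: bits[18:23] width=5 -> value=26 (bin 11010); offset now 23 = byte 2 bit 7; 9 bits remain

Answer: value=1767 offset=12
value=48 offset=18
value=26 offset=23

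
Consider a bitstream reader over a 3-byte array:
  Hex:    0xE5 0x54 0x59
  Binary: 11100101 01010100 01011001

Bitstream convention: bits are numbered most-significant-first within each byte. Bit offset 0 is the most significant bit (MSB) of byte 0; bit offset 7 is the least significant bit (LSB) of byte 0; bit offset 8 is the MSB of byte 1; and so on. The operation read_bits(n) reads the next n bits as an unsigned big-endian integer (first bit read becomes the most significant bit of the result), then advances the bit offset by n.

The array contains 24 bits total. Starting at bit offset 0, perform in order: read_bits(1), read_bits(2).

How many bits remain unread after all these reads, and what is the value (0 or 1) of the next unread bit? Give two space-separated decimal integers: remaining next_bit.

Read 1: bits[0:1] width=1 -> value=1 (bin 1); offset now 1 = byte 0 bit 1; 23 bits remain
Read 2: bits[1:3] width=2 -> value=3 (bin 11); offset now 3 = byte 0 bit 3; 21 bits remain

Answer: 21 0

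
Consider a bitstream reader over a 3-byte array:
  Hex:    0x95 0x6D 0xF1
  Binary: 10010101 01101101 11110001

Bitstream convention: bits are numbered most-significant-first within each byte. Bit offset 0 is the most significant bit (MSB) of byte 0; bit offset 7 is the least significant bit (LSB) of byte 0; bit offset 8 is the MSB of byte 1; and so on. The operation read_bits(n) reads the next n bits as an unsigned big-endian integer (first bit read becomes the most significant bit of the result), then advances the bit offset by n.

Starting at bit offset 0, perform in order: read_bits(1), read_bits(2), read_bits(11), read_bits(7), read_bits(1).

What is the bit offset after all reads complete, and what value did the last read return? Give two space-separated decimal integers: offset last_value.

Answer: 22 0

Derivation:
Read 1: bits[0:1] width=1 -> value=1 (bin 1); offset now 1 = byte 0 bit 1; 23 bits remain
Read 2: bits[1:3] width=2 -> value=0 (bin 00); offset now 3 = byte 0 bit 3; 21 bits remain
Read 3: bits[3:14] width=11 -> value=1371 (bin 10101011011); offset now 14 = byte 1 bit 6; 10 bits remain
Read 4: bits[14:21] width=7 -> value=62 (bin 0111110); offset now 21 = byte 2 bit 5; 3 bits remain
Read 5: bits[21:22] width=1 -> value=0 (bin 0); offset now 22 = byte 2 bit 6; 2 bits remain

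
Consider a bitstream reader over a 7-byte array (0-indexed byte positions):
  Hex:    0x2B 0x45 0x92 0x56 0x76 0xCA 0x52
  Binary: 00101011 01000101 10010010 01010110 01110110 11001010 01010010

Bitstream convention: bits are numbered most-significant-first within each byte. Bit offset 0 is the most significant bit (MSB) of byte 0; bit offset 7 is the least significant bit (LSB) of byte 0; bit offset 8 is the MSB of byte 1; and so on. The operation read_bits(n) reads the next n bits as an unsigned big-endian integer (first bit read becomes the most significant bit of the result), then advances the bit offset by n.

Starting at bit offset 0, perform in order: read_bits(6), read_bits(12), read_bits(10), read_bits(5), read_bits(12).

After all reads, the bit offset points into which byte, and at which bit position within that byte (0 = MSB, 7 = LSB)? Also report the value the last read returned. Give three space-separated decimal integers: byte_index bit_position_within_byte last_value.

Read 1: bits[0:6] width=6 -> value=10 (bin 001010); offset now 6 = byte 0 bit 6; 50 bits remain
Read 2: bits[6:18] width=12 -> value=3350 (bin 110100010110); offset now 18 = byte 2 bit 2; 38 bits remain
Read 3: bits[18:28] width=10 -> value=293 (bin 0100100101); offset now 28 = byte 3 bit 4; 28 bits remain
Read 4: bits[28:33] width=5 -> value=12 (bin 01100); offset now 33 = byte 4 bit 1; 23 bits remain
Read 5: bits[33:45] width=12 -> value=3801 (bin 111011011001); offset now 45 = byte 5 bit 5; 11 bits remain

Answer: 5 5 3801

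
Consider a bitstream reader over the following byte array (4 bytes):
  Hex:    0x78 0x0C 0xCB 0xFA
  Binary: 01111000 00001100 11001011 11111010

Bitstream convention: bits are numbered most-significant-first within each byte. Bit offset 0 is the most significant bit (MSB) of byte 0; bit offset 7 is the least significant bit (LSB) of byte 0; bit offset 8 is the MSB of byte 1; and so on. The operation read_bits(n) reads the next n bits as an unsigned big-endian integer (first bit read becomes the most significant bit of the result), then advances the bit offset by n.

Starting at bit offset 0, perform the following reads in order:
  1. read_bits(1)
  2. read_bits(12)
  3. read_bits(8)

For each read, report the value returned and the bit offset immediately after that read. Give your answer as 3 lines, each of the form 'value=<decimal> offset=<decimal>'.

Read 1: bits[0:1] width=1 -> value=0 (bin 0); offset now 1 = byte 0 bit 1; 31 bits remain
Read 2: bits[1:13] width=12 -> value=3841 (bin 111100000001); offset now 13 = byte 1 bit 5; 19 bits remain
Read 3: bits[13:21] width=8 -> value=153 (bin 10011001); offset now 21 = byte 2 bit 5; 11 bits remain

Answer: value=0 offset=1
value=3841 offset=13
value=153 offset=21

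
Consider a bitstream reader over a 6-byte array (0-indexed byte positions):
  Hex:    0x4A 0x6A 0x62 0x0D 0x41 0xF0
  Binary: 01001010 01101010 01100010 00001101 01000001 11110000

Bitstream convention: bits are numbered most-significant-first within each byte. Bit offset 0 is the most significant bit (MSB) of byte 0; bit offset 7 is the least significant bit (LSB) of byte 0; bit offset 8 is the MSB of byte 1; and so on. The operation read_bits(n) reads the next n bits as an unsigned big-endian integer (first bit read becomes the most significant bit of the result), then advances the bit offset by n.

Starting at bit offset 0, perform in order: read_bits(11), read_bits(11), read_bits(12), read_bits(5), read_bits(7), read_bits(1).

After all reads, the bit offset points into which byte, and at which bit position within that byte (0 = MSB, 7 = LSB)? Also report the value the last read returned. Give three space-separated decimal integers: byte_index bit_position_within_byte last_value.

Read 1: bits[0:11] width=11 -> value=595 (bin 01001010011); offset now 11 = byte 1 bit 3; 37 bits remain
Read 2: bits[11:22] width=11 -> value=664 (bin 01010011000); offset now 22 = byte 2 bit 6; 26 bits remain
Read 3: bits[22:34] width=12 -> value=2101 (bin 100000110101); offset now 34 = byte 4 bit 2; 14 bits remain
Read 4: bits[34:39] width=5 -> value=0 (bin 00000); offset now 39 = byte 4 bit 7; 9 bits remain
Read 5: bits[39:46] width=7 -> value=124 (bin 1111100); offset now 46 = byte 5 bit 6; 2 bits remain
Read 6: bits[46:47] width=1 -> value=0 (bin 0); offset now 47 = byte 5 bit 7; 1 bits remain

Answer: 5 7 0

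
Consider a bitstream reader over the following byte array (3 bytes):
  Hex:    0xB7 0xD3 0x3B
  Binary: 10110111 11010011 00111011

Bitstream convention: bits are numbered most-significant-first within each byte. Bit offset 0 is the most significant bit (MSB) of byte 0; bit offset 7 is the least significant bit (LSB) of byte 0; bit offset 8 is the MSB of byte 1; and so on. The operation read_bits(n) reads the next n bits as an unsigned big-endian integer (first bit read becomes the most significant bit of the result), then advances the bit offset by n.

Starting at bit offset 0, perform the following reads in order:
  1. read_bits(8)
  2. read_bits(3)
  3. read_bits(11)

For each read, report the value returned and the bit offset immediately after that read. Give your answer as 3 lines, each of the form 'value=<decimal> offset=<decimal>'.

Read 1: bits[0:8] width=8 -> value=183 (bin 10110111); offset now 8 = byte 1 bit 0; 16 bits remain
Read 2: bits[8:11] width=3 -> value=6 (bin 110); offset now 11 = byte 1 bit 3; 13 bits remain
Read 3: bits[11:22] width=11 -> value=1230 (bin 10011001110); offset now 22 = byte 2 bit 6; 2 bits remain

Answer: value=183 offset=8
value=6 offset=11
value=1230 offset=22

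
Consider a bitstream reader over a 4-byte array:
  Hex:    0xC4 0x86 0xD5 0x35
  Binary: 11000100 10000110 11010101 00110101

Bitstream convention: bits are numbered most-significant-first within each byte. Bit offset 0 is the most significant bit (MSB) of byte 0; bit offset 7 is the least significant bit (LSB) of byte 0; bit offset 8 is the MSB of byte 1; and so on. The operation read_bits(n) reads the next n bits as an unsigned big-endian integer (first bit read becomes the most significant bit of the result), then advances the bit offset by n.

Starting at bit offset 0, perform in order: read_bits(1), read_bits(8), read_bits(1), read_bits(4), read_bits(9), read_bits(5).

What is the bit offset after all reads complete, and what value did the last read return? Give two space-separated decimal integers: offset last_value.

Read 1: bits[0:1] width=1 -> value=1 (bin 1); offset now 1 = byte 0 bit 1; 31 bits remain
Read 2: bits[1:9] width=8 -> value=137 (bin 10001001); offset now 9 = byte 1 bit 1; 23 bits remain
Read 3: bits[9:10] width=1 -> value=0 (bin 0); offset now 10 = byte 1 bit 2; 22 bits remain
Read 4: bits[10:14] width=4 -> value=1 (bin 0001); offset now 14 = byte 1 bit 6; 18 bits remain
Read 5: bits[14:23] width=9 -> value=362 (bin 101101010); offset now 23 = byte 2 bit 7; 9 bits remain
Read 6: bits[23:28] width=5 -> value=19 (bin 10011); offset now 28 = byte 3 bit 4; 4 bits remain

Answer: 28 19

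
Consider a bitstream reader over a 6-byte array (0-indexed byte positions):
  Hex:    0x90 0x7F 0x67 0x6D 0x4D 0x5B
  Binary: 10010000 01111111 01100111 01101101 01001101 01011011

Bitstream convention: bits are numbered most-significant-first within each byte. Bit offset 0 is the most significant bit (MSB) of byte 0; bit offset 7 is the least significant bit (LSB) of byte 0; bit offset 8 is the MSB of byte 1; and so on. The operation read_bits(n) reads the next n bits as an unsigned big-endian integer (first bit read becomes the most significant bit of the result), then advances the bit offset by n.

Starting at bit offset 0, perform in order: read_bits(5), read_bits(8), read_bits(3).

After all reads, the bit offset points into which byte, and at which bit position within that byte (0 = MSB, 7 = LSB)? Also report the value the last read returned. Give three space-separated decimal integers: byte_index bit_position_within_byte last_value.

Read 1: bits[0:5] width=5 -> value=18 (bin 10010); offset now 5 = byte 0 bit 5; 43 bits remain
Read 2: bits[5:13] width=8 -> value=15 (bin 00001111); offset now 13 = byte 1 bit 5; 35 bits remain
Read 3: bits[13:16] width=3 -> value=7 (bin 111); offset now 16 = byte 2 bit 0; 32 bits remain

Answer: 2 0 7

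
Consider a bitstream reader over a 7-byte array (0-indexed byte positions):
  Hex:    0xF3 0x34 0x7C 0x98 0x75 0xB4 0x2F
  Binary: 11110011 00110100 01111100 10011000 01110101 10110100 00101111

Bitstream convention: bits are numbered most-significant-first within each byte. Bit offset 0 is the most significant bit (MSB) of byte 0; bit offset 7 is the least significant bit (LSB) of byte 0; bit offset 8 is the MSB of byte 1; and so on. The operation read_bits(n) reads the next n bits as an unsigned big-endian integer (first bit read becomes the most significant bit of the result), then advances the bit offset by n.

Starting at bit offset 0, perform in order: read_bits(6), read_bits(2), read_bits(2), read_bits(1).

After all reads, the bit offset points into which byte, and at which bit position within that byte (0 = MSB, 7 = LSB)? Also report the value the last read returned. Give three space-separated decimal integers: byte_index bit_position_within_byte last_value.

Read 1: bits[0:6] width=6 -> value=60 (bin 111100); offset now 6 = byte 0 bit 6; 50 bits remain
Read 2: bits[6:8] width=2 -> value=3 (bin 11); offset now 8 = byte 1 bit 0; 48 bits remain
Read 3: bits[8:10] width=2 -> value=0 (bin 00); offset now 10 = byte 1 bit 2; 46 bits remain
Read 4: bits[10:11] width=1 -> value=1 (bin 1); offset now 11 = byte 1 bit 3; 45 bits remain

Answer: 1 3 1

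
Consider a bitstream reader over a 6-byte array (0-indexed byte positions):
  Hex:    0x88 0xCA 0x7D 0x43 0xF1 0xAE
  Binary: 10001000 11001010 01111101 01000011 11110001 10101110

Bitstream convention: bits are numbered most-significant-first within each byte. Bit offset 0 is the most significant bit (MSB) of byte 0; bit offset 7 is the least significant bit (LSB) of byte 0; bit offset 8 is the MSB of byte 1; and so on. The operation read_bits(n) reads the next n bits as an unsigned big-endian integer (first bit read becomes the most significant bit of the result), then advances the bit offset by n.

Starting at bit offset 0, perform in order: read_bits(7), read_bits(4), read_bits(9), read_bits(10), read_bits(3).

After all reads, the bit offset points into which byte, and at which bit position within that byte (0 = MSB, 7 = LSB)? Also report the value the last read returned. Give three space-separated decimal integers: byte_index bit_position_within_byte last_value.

Answer: 4 1 7

Derivation:
Read 1: bits[0:7] width=7 -> value=68 (bin 1000100); offset now 7 = byte 0 bit 7; 41 bits remain
Read 2: bits[7:11] width=4 -> value=6 (bin 0110); offset now 11 = byte 1 bit 3; 37 bits remain
Read 3: bits[11:20] width=9 -> value=167 (bin 010100111); offset now 20 = byte 2 bit 4; 28 bits remain
Read 4: bits[20:30] width=10 -> value=848 (bin 1101010000); offset now 30 = byte 3 bit 6; 18 bits remain
Read 5: bits[30:33] width=3 -> value=7 (bin 111); offset now 33 = byte 4 bit 1; 15 bits remain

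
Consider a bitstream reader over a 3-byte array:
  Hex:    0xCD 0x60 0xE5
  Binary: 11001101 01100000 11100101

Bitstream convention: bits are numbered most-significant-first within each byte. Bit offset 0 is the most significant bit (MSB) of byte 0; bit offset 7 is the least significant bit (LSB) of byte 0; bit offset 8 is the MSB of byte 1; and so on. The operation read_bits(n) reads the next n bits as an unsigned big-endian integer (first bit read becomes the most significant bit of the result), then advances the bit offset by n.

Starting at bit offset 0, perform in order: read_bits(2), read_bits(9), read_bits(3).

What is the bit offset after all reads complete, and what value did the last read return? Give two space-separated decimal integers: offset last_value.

Read 1: bits[0:2] width=2 -> value=3 (bin 11); offset now 2 = byte 0 bit 2; 22 bits remain
Read 2: bits[2:11] width=9 -> value=107 (bin 001101011); offset now 11 = byte 1 bit 3; 13 bits remain
Read 3: bits[11:14] width=3 -> value=0 (bin 000); offset now 14 = byte 1 bit 6; 10 bits remain

Answer: 14 0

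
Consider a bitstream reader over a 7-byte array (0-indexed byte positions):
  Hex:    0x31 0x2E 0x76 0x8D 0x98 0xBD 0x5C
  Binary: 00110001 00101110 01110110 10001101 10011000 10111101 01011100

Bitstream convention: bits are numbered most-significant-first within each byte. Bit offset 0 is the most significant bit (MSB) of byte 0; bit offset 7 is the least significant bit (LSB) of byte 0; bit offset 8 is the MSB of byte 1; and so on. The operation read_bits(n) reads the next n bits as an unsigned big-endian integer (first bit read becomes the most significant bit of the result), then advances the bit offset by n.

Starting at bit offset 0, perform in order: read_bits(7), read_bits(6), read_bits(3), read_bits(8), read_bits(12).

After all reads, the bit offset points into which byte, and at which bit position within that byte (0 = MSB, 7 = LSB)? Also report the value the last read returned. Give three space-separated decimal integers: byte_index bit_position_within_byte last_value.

Answer: 4 4 2265

Derivation:
Read 1: bits[0:7] width=7 -> value=24 (bin 0011000); offset now 7 = byte 0 bit 7; 49 bits remain
Read 2: bits[7:13] width=6 -> value=37 (bin 100101); offset now 13 = byte 1 bit 5; 43 bits remain
Read 3: bits[13:16] width=3 -> value=6 (bin 110); offset now 16 = byte 2 bit 0; 40 bits remain
Read 4: bits[16:24] width=8 -> value=118 (bin 01110110); offset now 24 = byte 3 bit 0; 32 bits remain
Read 5: bits[24:36] width=12 -> value=2265 (bin 100011011001); offset now 36 = byte 4 bit 4; 20 bits remain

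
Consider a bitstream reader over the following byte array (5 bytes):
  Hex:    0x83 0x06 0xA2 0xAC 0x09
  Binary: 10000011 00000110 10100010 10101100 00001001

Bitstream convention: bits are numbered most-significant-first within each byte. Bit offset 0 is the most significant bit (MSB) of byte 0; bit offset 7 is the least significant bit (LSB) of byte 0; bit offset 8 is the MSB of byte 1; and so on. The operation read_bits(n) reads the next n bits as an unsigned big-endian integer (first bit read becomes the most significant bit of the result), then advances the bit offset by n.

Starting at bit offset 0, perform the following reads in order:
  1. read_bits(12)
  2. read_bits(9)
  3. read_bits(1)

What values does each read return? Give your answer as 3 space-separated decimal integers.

Read 1: bits[0:12] width=12 -> value=2096 (bin 100000110000); offset now 12 = byte 1 bit 4; 28 bits remain
Read 2: bits[12:21] width=9 -> value=212 (bin 011010100); offset now 21 = byte 2 bit 5; 19 bits remain
Read 3: bits[21:22] width=1 -> value=0 (bin 0); offset now 22 = byte 2 bit 6; 18 bits remain

Answer: 2096 212 0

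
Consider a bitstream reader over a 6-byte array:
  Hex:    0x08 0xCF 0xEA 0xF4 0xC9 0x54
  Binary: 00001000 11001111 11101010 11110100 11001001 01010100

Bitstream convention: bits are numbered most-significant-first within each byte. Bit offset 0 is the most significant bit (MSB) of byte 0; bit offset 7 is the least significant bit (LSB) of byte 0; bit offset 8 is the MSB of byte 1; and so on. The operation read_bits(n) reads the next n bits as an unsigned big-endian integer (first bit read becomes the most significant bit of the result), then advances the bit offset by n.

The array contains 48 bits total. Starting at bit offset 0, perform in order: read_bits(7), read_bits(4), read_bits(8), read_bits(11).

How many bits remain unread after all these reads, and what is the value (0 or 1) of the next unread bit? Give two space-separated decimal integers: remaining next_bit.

Read 1: bits[0:7] width=7 -> value=4 (bin 0000100); offset now 7 = byte 0 bit 7; 41 bits remain
Read 2: bits[7:11] width=4 -> value=6 (bin 0110); offset now 11 = byte 1 bit 3; 37 bits remain
Read 3: bits[11:19] width=8 -> value=127 (bin 01111111); offset now 19 = byte 2 bit 3; 29 bits remain
Read 4: bits[19:30] width=11 -> value=701 (bin 01010111101); offset now 30 = byte 3 bit 6; 18 bits remain

Answer: 18 0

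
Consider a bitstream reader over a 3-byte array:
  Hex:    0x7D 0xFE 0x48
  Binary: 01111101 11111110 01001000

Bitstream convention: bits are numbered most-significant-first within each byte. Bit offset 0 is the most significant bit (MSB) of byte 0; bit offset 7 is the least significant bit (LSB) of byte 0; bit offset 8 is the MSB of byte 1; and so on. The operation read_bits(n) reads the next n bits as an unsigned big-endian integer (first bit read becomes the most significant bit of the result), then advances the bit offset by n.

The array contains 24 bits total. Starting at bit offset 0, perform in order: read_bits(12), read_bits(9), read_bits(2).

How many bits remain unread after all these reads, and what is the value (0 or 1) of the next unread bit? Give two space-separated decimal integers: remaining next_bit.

Answer: 1 0

Derivation:
Read 1: bits[0:12] width=12 -> value=2015 (bin 011111011111); offset now 12 = byte 1 bit 4; 12 bits remain
Read 2: bits[12:21] width=9 -> value=457 (bin 111001001); offset now 21 = byte 2 bit 5; 3 bits remain
Read 3: bits[21:23] width=2 -> value=0 (bin 00); offset now 23 = byte 2 bit 7; 1 bits remain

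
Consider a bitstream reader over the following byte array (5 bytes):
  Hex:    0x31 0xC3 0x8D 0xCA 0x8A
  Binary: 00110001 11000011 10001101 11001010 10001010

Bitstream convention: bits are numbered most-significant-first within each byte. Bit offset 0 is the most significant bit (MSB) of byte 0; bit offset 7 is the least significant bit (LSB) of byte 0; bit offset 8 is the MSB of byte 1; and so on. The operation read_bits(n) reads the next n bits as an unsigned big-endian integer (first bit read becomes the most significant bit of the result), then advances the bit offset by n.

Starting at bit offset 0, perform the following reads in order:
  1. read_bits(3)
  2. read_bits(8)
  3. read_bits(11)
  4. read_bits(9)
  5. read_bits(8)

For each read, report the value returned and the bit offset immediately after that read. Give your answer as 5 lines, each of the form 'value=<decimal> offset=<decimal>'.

Read 1: bits[0:3] width=3 -> value=1 (bin 001); offset now 3 = byte 0 bit 3; 37 bits remain
Read 2: bits[3:11] width=8 -> value=142 (bin 10001110); offset now 11 = byte 1 bit 3; 29 bits remain
Read 3: bits[11:22] width=11 -> value=227 (bin 00011100011); offset now 22 = byte 2 bit 6; 18 bits remain
Read 4: bits[22:31] width=9 -> value=229 (bin 011100101); offset now 31 = byte 3 bit 7; 9 bits remain
Read 5: bits[31:39] width=8 -> value=69 (bin 01000101); offset now 39 = byte 4 bit 7; 1 bits remain

Answer: value=1 offset=3
value=142 offset=11
value=227 offset=22
value=229 offset=31
value=69 offset=39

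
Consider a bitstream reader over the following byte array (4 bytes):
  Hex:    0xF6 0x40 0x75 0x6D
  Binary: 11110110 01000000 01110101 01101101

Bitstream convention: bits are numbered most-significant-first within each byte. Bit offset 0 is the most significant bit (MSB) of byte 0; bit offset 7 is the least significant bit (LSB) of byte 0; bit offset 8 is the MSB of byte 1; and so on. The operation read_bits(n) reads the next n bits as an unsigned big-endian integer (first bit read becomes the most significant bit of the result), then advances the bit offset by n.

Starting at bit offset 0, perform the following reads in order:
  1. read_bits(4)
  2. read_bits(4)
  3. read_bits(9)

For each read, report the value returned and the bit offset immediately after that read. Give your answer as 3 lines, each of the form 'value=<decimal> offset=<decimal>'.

Answer: value=15 offset=4
value=6 offset=8
value=128 offset=17

Derivation:
Read 1: bits[0:4] width=4 -> value=15 (bin 1111); offset now 4 = byte 0 bit 4; 28 bits remain
Read 2: bits[4:8] width=4 -> value=6 (bin 0110); offset now 8 = byte 1 bit 0; 24 bits remain
Read 3: bits[8:17] width=9 -> value=128 (bin 010000000); offset now 17 = byte 2 bit 1; 15 bits remain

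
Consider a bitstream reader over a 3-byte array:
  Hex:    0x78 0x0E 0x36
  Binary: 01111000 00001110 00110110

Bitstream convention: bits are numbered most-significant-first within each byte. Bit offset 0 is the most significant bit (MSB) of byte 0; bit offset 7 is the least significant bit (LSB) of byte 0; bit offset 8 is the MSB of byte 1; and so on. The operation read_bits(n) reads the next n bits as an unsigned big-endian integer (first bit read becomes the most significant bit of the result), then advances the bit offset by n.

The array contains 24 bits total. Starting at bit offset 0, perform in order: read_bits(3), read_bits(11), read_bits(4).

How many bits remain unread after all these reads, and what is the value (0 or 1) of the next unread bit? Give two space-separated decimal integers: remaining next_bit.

Answer: 6 1

Derivation:
Read 1: bits[0:3] width=3 -> value=3 (bin 011); offset now 3 = byte 0 bit 3; 21 bits remain
Read 2: bits[3:14] width=11 -> value=1539 (bin 11000000011); offset now 14 = byte 1 bit 6; 10 bits remain
Read 3: bits[14:18] width=4 -> value=8 (bin 1000); offset now 18 = byte 2 bit 2; 6 bits remain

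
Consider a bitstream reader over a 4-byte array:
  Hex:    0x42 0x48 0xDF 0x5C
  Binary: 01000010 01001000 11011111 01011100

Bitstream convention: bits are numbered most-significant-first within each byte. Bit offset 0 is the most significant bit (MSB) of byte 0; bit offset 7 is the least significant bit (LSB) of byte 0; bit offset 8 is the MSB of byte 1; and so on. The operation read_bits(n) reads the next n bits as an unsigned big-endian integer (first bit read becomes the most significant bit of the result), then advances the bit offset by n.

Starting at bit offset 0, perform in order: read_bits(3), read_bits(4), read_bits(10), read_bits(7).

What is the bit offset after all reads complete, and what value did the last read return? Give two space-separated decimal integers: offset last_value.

Read 1: bits[0:3] width=3 -> value=2 (bin 010); offset now 3 = byte 0 bit 3; 29 bits remain
Read 2: bits[3:7] width=4 -> value=1 (bin 0001); offset now 7 = byte 0 bit 7; 25 bits remain
Read 3: bits[7:17] width=10 -> value=145 (bin 0010010001); offset now 17 = byte 2 bit 1; 15 bits remain
Read 4: bits[17:24] width=7 -> value=95 (bin 1011111); offset now 24 = byte 3 bit 0; 8 bits remain

Answer: 24 95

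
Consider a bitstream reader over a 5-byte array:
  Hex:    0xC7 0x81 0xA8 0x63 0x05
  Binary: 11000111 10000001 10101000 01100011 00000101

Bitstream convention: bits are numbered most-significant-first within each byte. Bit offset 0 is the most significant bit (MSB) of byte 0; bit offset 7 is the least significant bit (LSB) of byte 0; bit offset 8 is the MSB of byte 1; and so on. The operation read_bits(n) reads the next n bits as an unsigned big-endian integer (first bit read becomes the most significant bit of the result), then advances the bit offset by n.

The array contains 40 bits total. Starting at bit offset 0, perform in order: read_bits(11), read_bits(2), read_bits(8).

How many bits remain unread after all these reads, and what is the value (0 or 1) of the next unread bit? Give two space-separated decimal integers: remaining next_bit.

Answer: 19 0

Derivation:
Read 1: bits[0:11] width=11 -> value=1596 (bin 11000111100); offset now 11 = byte 1 bit 3; 29 bits remain
Read 2: bits[11:13] width=2 -> value=0 (bin 00); offset now 13 = byte 1 bit 5; 27 bits remain
Read 3: bits[13:21] width=8 -> value=53 (bin 00110101); offset now 21 = byte 2 bit 5; 19 bits remain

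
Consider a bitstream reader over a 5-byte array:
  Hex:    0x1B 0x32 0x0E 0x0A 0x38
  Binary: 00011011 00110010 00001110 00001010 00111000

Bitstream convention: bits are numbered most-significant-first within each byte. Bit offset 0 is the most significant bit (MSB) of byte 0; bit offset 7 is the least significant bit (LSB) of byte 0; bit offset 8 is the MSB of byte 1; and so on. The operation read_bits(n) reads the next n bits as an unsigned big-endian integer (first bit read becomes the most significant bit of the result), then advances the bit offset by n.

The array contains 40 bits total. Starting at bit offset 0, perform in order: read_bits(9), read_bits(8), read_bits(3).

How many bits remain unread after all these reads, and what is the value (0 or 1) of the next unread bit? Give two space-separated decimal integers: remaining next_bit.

Read 1: bits[0:9] width=9 -> value=54 (bin 000110110); offset now 9 = byte 1 bit 1; 31 bits remain
Read 2: bits[9:17] width=8 -> value=100 (bin 01100100); offset now 17 = byte 2 bit 1; 23 bits remain
Read 3: bits[17:20] width=3 -> value=0 (bin 000); offset now 20 = byte 2 bit 4; 20 bits remain

Answer: 20 1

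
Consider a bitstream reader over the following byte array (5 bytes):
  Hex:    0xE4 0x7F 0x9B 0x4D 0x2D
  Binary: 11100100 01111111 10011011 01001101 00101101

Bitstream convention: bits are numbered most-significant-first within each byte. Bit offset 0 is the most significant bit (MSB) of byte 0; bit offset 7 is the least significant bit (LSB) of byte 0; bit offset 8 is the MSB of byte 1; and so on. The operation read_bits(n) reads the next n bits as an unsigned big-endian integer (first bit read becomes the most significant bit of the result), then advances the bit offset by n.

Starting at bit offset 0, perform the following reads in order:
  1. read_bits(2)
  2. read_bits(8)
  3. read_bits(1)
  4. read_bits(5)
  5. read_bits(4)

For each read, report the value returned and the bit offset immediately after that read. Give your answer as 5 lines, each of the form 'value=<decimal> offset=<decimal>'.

Read 1: bits[0:2] width=2 -> value=3 (bin 11); offset now 2 = byte 0 bit 2; 38 bits remain
Read 2: bits[2:10] width=8 -> value=145 (bin 10010001); offset now 10 = byte 1 bit 2; 30 bits remain
Read 3: bits[10:11] width=1 -> value=1 (bin 1); offset now 11 = byte 1 bit 3; 29 bits remain
Read 4: bits[11:16] width=5 -> value=31 (bin 11111); offset now 16 = byte 2 bit 0; 24 bits remain
Read 5: bits[16:20] width=4 -> value=9 (bin 1001); offset now 20 = byte 2 bit 4; 20 bits remain

Answer: value=3 offset=2
value=145 offset=10
value=1 offset=11
value=31 offset=16
value=9 offset=20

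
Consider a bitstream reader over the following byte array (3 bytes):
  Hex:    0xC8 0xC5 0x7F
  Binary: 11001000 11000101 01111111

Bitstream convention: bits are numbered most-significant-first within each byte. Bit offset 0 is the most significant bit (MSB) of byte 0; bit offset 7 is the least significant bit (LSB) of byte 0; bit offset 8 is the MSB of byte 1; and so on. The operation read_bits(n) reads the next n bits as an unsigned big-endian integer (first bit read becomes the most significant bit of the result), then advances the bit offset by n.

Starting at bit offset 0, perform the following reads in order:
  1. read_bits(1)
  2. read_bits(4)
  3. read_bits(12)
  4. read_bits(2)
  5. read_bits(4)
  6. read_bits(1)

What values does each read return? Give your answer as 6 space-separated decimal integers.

Read 1: bits[0:1] width=1 -> value=1 (bin 1); offset now 1 = byte 0 bit 1; 23 bits remain
Read 2: bits[1:5] width=4 -> value=9 (bin 1001); offset now 5 = byte 0 bit 5; 19 bits remain
Read 3: bits[5:17] width=12 -> value=394 (bin 000110001010); offset now 17 = byte 2 bit 1; 7 bits remain
Read 4: bits[17:19] width=2 -> value=3 (bin 11); offset now 19 = byte 2 bit 3; 5 bits remain
Read 5: bits[19:23] width=4 -> value=15 (bin 1111); offset now 23 = byte 2 bit 7; 1 bits remain
Read 6: bits[23:24] width=1 -> value=1 (bin 1); offset now 24 = byte 3 bit 0; 0 bits remain

Answer: 1 9 394 3 15 1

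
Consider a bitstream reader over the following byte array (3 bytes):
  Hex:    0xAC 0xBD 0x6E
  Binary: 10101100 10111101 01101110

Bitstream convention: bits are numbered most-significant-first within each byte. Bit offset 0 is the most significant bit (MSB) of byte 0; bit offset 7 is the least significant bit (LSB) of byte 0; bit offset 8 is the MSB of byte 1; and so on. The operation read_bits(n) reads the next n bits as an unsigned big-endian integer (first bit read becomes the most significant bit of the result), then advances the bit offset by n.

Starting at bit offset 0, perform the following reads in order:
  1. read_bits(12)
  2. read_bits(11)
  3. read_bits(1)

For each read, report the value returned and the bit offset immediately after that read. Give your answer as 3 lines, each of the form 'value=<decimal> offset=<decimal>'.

Read 1: bits[0:12] width=12 -> value=2763 (bin 101011001011); offset now 12 = byte 1 bit 4; 12 bits remain
Read 2: bits[12:23] width=11 -> value=1719 (bin 11010110111); offset now 23 = byte 2 bit 7; 1 bits remain
Read 3: bits[23:24] width=1 -> value=0 (bin 0); offset now 24 = byte 3 bit 0; 0 bits remain

Answer: value=2763 offset=12
value=1719 offset=23
value=0 offset=24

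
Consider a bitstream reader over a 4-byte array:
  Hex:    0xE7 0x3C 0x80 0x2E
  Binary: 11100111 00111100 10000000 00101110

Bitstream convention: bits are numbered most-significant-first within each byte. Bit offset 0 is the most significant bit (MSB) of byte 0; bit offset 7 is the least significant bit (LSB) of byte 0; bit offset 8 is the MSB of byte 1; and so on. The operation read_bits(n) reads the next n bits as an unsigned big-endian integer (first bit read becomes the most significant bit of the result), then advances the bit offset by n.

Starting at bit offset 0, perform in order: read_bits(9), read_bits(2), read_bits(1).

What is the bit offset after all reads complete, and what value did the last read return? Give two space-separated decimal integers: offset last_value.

Read 1: bits[0:9] width=9 -> value=462 (bin 111001110); offset now 9 = byte 1 bit 1; 23 bits remain
Read 2: bits[9:11] width=2 -> value=1 (bin 01); offset now 11 = byte 1 bit 3; 21 bits remain
Read 3: bits[11:12] width=1 -> value=1 (bin 1); offset now 12 = byte 1 bit 4; 20 bits remain

Answer: 12 1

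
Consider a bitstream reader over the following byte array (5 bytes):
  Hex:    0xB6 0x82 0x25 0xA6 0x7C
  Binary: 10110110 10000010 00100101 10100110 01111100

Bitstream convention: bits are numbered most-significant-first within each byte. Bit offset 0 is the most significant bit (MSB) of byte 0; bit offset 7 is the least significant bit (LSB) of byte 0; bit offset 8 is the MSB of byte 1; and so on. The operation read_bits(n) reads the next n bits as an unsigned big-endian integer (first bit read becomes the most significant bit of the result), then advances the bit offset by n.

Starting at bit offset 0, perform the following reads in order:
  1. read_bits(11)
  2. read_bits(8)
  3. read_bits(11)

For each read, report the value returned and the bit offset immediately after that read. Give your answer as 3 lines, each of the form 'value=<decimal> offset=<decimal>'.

Read 1: bits[0:11] width=11 -> value=1460 (bin 10110110100); offset now 11 = byte 1 bit 3; 29 bits remain
Read 2: bits[11:19] width=8 -> value=17 (bin 00010001); offset now 19 = byte 2 bit 3; 21 bits remain
Read 3: bits[19:30] width=11 -> value=361 (bin 00101101001); offset now 30 = byte 3 bit 6; 10 bits remain

Answer: value=1460 offset=11
value=17 offset=19
value=361 offset=30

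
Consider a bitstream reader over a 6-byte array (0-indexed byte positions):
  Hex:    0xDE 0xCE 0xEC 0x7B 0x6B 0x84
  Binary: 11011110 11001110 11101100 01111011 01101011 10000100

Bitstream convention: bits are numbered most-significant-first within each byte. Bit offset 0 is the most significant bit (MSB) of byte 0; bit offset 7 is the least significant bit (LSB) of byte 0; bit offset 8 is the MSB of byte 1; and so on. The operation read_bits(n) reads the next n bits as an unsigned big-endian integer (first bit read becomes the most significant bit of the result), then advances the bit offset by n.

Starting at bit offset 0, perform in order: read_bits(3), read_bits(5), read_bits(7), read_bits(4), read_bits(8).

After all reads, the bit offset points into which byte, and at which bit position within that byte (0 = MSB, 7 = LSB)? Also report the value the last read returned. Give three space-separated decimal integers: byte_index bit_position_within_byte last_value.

Read 1: bits[0:3] width=3 -> value=6 (bin 110); offset now 3 = byte 0 bit 3; 45 bits remain
Read 2: bits[3:8] width=5 -> value=30 (bin 11110); offset now 8 = byte 1 bit 0; 40 bits remain
Read 3: bits[8:15] width=7 -> value=103 (bin 1100111); offset now 15 = byte 1 bit 7; 33 bits remain
Read 4: bits[15:19] width=4 -> value=7 (bin 0111); offset now 19 = byte 2 bit 3; 29 bits remain
Read 5: bits[19:27] width=8 -> value=99 (bin 01100011); offset now 27 = byte 3 bit 3; 21 bits remain

Answer: 3 3 99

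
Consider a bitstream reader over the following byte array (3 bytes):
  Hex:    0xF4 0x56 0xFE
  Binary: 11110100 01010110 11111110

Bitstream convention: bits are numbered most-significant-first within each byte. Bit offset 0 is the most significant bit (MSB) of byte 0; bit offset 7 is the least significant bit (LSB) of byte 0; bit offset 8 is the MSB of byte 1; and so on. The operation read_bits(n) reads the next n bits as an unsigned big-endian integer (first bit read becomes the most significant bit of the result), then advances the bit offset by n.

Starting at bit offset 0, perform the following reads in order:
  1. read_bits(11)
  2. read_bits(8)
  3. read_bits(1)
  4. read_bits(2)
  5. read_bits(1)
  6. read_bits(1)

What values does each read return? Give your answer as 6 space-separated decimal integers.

Read 1: bits[0:11] width=11 -> value=1954 (bin 11110100010); offset now 11 = byte 1 bit 3; 13 bits remain
Read 2: bits[11:19] width=8 -> value=183 (bin 10110111); offset now 19 = byte 2 bit 3; 5 bits remain
Read 3: bits[19:20] width=1 -> value=1 (bin 1); offset now 20 = byte 2 bit 4; 4 bits remain
Read 4: bits[20:22] width=2 -> value=3 (bin 11); offset now 22 = byte 2 bit 6; 2 bits remain
Read 5: bits[22:23] width=1 -> value=1 (bin 1); offset now 23 = byte 2 bit 7; 1 bits remain
Read 6: bits[23:24] width=1 -> value=0 (bin 0); offset now 24 = byte 3 bit 0; 0 bits remain

Answer: 1954 183 1 3 1 0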